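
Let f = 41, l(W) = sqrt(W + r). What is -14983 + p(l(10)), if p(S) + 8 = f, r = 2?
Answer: -14950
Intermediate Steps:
l(W) = sqrt(2 + W) (l(W) = sqrt(W + 2) = sqrt(2 + W))
p(S) = 33 (p(S) = -8 + 41 = 33)
-14983 + p(l(10)) = -14983 + 33 = -14950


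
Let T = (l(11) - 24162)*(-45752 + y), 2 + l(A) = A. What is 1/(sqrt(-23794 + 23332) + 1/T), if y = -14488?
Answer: 1454976720/978034252152784780801 - 2116957255741958400*I*sqrt(462)/978034252152784780801 ≈ 1.4877e-12 - 0.046524*I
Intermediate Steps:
l(A) = -2 + A
T = 1454976720 (T = ((-2 + 11) - 24162)*(-45752 - 14488) = (9 - 24162)*(-60240) = -24153*(-60240) = 1454976720)
1/(sqrt(-23794 + 23332) + 1/T) = 1/(sqrt(-23794 + 23332) + 1/1454976720) = 1/(sqrt(-462) + 1/1454976720) = 1/(I*sqrt(462) + 1/1454976720) = 1/(1/1454976720 + I*sqrt(462))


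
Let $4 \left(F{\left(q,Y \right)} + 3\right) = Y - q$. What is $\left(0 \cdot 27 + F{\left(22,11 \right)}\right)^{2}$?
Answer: $\frac{529}{16} \approx 33.063$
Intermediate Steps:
$F{\left(q,Y \right)} = -3 - \frac{q}{4} + \frac{Y}{4}$ ($F{\left(q,Y \right)} = -3 + \frac{Y - q}{4} = -3 + \left(- \frac{q}{4} + \frac{Y}{4}\right) = -3 - \frac{q}{4} + \frac{Y}{4}$)
$\left(0 \cdot 27 + F{\left(22,11 \right)}\right)^{2} = \left(0 \cdot 27 - \frac{23}{4}\right)^{2} = \left(0 - \frac{23}{4}\right)^{2} = \left(- \frac{23}{4}\right)^{2} = \frac{529}{16}$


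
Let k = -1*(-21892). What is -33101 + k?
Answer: -11209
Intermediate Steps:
k = 21892
-33101 + k = -33101 + 21892 = -11209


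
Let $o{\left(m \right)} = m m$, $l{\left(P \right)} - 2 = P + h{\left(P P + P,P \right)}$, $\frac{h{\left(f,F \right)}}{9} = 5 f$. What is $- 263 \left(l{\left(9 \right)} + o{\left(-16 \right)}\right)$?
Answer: $-1135371$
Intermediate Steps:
$h{\left(f,F \right)} = 45 f$ ($h{\left(f,F \right)} = 9 \cdot 5 f = 45 f$)
$l{\left(P \right)} = 2 + 45 P^{2} + 46 P$ ($l{\left(P \right)} = 2 + \left(P + 45 \left(P P + P\right)\right) = 2 + \left(P + 45 \left(P^{2} + P\right)\right) = 2 + \left(P + 45 \left(P + P^{2}\right)\right) = 2 + \left(P + \left(45 P + 45 P^{2}\right)\right) = 2 + \left(45 P^{2} + 46 P\right) = 2 + 45 P^{2} + 46 P$)
$o{\left(m \right)} = m^{2}$
$- 263 \left(l{\left(9 \right)} + o{\left(-16 \right)}\right) = - 263 \left(\left(2 + 9 + 45 \cdot 9 \left(1 + 9\right)\right) + \left(-16\right)^{2}\right) = - 263 \left(\left(2 + 9 + 45 \cdot 9 \cdot 10\right) + 256\right) = - 263 \left(\left(2 + 9 + 4050\right) + 256\right) = - 263 \left(4061 + 256\right) = \left(-263\right) 4317 = -1135371$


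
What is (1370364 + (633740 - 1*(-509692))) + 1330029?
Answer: 3843825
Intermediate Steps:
(1370364 + (633740 - 1*(-509692))) + 1330029 = (1370364 + (633740 + 509692)) + 1330029 = (1370364 + 1143432) + 1330029 = 2513796 + 1330029 = 3843825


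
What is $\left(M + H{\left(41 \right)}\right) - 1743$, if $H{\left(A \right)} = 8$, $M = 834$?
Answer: $-901$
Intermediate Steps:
$\left(M + H{\left(41 \right)}\right) - 1743 = \left(834 + 8\right) - 1743 = 842 - 1743 = -901$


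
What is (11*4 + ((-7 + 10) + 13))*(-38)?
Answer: -2280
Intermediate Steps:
(11*4 + ((-7 + 10) + 13))*(-38) = (44 + (3 + 13))*(-38) = (44 + 16)*(-38) = 60*(-38) = -2280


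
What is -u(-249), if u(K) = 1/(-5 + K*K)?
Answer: -1/61996 ≈ -1.6130e-5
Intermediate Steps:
u(K) = 1/(-5 + K²)
-u(-249) = -1/(-5 + (-249)²) = -1/(-5 + 62001) = -1/61996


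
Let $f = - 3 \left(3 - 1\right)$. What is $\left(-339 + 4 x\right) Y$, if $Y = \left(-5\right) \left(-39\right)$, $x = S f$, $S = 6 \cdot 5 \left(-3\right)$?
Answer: $355095$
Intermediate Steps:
$S = -90$ ($S = 30 \left(-3\right) = -90$)
$f = -6$ ($f = \left(-3\right) 2 = -6$)
$x = 540$ ($x = \left(-90\right) \left(-6\right) = 540$)
$Y = 195$
$\left(-339 + 4 x\right) Y = \left(-339 + 4 \cdot 540\right) 195 = \left(-339 + 2160\right) 195 = 1821 \cdot 195 = 355095$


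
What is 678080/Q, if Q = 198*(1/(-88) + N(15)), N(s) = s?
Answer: 2712320/11871 ≈ 228.48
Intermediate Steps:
Q = 11871/4 (Q = 198*(1/(-88) + 15) = 198*(-1/88 + 15) = 198*(1319/88) = 11871/4 ≈ 2967.8)
678080/Q = 678080/(11871/4) = 678080*(4/11871) = 2712320/11871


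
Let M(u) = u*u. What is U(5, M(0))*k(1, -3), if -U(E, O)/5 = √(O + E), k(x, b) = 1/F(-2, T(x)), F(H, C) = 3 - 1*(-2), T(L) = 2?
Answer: -√5 ≈ -2.2361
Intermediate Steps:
M(u) = u²
F(H, C) = 5 (F(H, C) = 3 + 2 = 5)
k(x, b) = ⅕ (k(x, b) = 1/5 = ⅕)
U(E, O) = -5*√(E + O) (U(E, O) = -5*√(O + E) = -5*√(E + O))
U(5, M(0))*k(1, -3) = -5*√(5 + 0²)*(⅕) = -5*√(5 + 0)*(⅕) = -5*√5*(⅕) = -√5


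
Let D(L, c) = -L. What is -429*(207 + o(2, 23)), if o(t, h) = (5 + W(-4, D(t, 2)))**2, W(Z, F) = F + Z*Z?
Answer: -243672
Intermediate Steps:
W(Z, F) = F + Z**2
o(t, h) = (21 - t)**2 (o(t, h) = (5 + (-t + (-4)**2))**2 = (5 + (-t + 16))**2 = (5 + (16 - t))**2 = (21 - t)**2)
-429*(207 + o(2, 23)) = -429*(207 + (-21 + 2)**2) = -429*(207 + (-19)**2) = -429*(207 + 361) = -429*568 = -243672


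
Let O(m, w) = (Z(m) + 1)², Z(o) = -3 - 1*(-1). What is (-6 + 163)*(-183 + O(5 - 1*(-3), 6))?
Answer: -28574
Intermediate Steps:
Z(o) = -2 (Z(o) = -3 + 1 = -2)
O(m, w) = 1 (O(m, w) = (-2 + 1)² = (-1)² = 1)
(-6 + 163)*(-183 + O(5 - 1*(-3), 6)) = (-6 + 163)*(-183 + 1) = 157*(-182) = -28574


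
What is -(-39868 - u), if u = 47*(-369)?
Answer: 22525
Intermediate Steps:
u = -17343
-(-39868 - u) = -(-39868 - 1*(-17343)) = -(-39868 + 17343) = -1*(-22525) = 22525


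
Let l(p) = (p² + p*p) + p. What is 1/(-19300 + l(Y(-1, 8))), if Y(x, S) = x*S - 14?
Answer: -1/18354 ≈ -5.4484e-5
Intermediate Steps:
Y(x, S) = -14 + S*x (Y(x, S) = S*x - 14 = -14 + S*x)
l(p) = p + 2*p² (l(p) = (p² + p²) + p = 2*p² + p = p + 2*p²)
1/(-19300 + l(Y(-1, 8))) = 1/(-19300 + (-14 + 8*(-1))*(1 + 2*(-14 + 8*(-1)))) = 1/(-19300 + (-14 - 8)*(1 + 2*(-14 - 8))) = 1/(-19300 - 22*(1 + 2*(-22))) = 1/(-19300 - 22*(1 - 44)) = 1/(-19300 - 22*(-43)) = 1/(-19300 + 946) = 1/(-18354) = -1/18354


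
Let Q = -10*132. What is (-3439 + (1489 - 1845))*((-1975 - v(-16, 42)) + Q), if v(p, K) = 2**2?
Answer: 12519705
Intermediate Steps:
v(p, K) = 4
Q = -1320
(-3439 + (1489 - 1845))*((-1975 - v(-16, 42)) + Q) = (-3439 + (1489 - 1845))*((-1975 - 1*4) - 1320) = (-3439 - 356)*((-1975 - 4) - 1320) = -3795*(-1979 - 1320) = -3795*(-3299) = 12519705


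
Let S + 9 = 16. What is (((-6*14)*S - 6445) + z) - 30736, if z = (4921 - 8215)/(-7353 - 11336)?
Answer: -705861547/18689 ≈ -37769.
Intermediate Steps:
S = 7 (S = -9 + 16 = 7)
z = 3294/18689 (z = -3294/(-18689) = -3294*(-1/18689) = 3294/18689 ≈ 0.17625)
(((-6*14)*S - 6445) + z) - 30736 = ((-6*14*7 - 6445) + 3294/18689) - 30736 = ((-84*7 - 6445) + 3294/18689) - 30736 = ((-588 - 6445) + 3294/18689) - 30736 = (-7033 + 3294/18689) - 30736 = -131436443/18689 - 30736 = -705861547/18689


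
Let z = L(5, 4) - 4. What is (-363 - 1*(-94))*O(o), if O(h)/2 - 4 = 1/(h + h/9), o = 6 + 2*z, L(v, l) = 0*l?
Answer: -19099/10 ≈ -1909.9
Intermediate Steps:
L(v, l) = 0
z = -4 (z = 0 - 4 = -4)
o = -2 (o = 6 + 2*(-4) = 6 - 8 = -2)
O(h) = 8 + 9/(5*h) (O(h) = 8 + 2/(h + h/9) = 8 + 2/((10*h/9)) = 8 + 2*(9/(10*h)) = 8 + 9/(5*h))
(-363 - 1*(-94))*O(o) = (-363 - 1*(-94))*(8 + (9/5)/(-2)) = (-363 + 94)*(8 + (9/5)*(-½)) = -269*(8 - 9/10) = -269*71/10 = -19099/10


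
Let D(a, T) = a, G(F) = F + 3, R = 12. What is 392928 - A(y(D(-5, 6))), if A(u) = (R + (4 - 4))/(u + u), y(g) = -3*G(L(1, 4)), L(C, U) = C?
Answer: 785857/2 ≈ 3.9293e+5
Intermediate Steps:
G(F) = 3 + F
y(g) = -12 (y(g) = -3*(3 + 1) = -3*4 = -12)
A(u) = 6/u (A(u) = (12 + (4 - 4))/(u + u) = (12 + 0)/((2*u)) = (1/(2*u))*12 = 6/u)
392928 - A(y(D(-5, 6))) = 392928 - 6/(-12) = 392928 - 6*(-1)/12 = 392928 - 1*(-½) = 392928 + ½ = 785857/2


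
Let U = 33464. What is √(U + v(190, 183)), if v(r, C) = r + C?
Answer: √33837 ≈ 183.95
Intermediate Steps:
v(r, C) = C + r
√(U + v(190, 183)) = √(33464 + (183 + 190)) = √(33464 + 373) = √33837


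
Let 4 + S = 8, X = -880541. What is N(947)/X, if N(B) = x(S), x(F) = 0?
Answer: 0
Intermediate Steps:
S = 4 (S = -4 + 8 = 4)
N(B) = 0
N(947)/X = 0/(-880541) = 0*(-1/880541) = 0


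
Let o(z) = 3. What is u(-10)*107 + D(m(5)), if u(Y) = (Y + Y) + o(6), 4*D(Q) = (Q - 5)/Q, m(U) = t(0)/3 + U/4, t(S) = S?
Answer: -7279/4 ≈ -1819.8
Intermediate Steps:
m(U) = U/4 (m(U) = 0/3 + U/4 = 0*(⅓) + U*(¼) = 0 + U/4 = U/4)
D(Q) = (-5 + Q)/(4*Q) (D(Q) = ((Q - 5)/Q)/4 = ((-5 + Q)/Q)/4 = (-5 + Q)/(4*Q))
u(Y) = 3 + 2*Y (u(Y) = (Y + Y) + 3 = 2*Y + 3 = 3 + 2*Y)
u(-10)*107 + D(m(5)) = (3 + 2*(-10))*107 + (-5 + (¼)*5)/(4*(((¼)*5))) = (3 - 20)*107 + (-5 + 5/4)/(4*(5/4)) = -17*107 + (¼)*(⅘)*(-15/4) = -1819 - ¾ = -7279/4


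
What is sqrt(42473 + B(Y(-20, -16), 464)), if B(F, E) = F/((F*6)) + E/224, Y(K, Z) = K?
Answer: 2*sqrt(4682895)/21 ≈ 206.10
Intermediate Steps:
B(F, E) = 1/6 + E/224 (B(F, E) = F/((6*F)) + E*(1/224) = F*(1/(6*F)) + E/224 = 1/6 + E/224)
sqrt(42473 + B(Y(-20, -16), 464)) = sqrt(42473 + (1/6 + (1/224)*464)) = sqrt(42473 + (1/6 + 29/14)) = sqrt(42473 + 47/21) = sqrt(891980/21) = 2*sqrt(4682895)/21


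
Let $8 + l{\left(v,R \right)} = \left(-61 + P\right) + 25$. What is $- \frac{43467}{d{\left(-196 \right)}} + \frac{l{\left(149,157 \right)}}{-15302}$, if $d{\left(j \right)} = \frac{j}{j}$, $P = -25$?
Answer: $- \frac{665131965}{15302} \approx -43467.0$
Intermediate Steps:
$l{\left(v,R \right)} = -69$ ($l{\left(v,R \right)} = -8 + \left(\left(-61 - 25\right) + 25\right) = -8 + \left(-86 + 25\right) = -8 - 61 = -69$)
$d{\left(j \right)} = 1$
$- \frac{43467}{d{\left(-196 \right)}} + \frac{l{\left(149,157 \right)}}{-15302} = - \frac{43467}{1} - \frac{69}{-15302} = \left(-43467\right) 1 - - \frac{69}{15302} = -43467 + \frac{69}{15302} = - \frac{665131965}{15302}$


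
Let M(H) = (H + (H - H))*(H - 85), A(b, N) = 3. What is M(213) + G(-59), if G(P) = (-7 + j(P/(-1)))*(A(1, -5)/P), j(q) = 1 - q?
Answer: 1608771/59 ≈ 27267.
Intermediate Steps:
M(H) = H*(-85 + H) (M(H) = (H + 0)*(-85 + H) = H*(-85 + H))
G(P) = 3*(-6 + P)/P (G(P) = (-7 + (1 - P/(-1)))*(3/P) = (-7 + (1 - P*(-1)))*(3/P) = (-7 + (1 - (-1)*P))*(3/P) = (-7 + (1 + P))*(3/P) = (-6 + P)*(3/P) = 3*(-6 + P)/P)
M(213) + G(-59) = 213*(-85 + 213) + (3 - 18/(-59)) = 213*128 + (3 - 18*(-1/59)) = 27264 + (3 + 18/59) = 27264 + 195/59 = 1608771/59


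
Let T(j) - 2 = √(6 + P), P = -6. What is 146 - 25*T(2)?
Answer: 96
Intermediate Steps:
T(j) = 2 (T(j) = 2 + √(6 - 6) = 2 + √0 = 2 + 0 = 2)
146 - 25*T(2) = 146 - 25*2 = 146 - 50 = 96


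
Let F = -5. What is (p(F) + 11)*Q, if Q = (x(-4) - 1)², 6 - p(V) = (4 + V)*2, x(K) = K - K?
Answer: 19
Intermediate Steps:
x(K) = 0
p(V) = -2 - 2*V (p(V) = 6 - (4 + V)*2 = 6 - (8 + 2*V) = 6 + (-8 - 2*V) = -2 - 2*V)
Q = 1 (Q = (0 - 1)² = (-1)² = 1)
(p(F) + 11)*Q = ((-2 - 2*(-5)) + 11)*1 = ((-2 + 10) + 11)*1 = (8 + 11)*1 = 19*1 = 19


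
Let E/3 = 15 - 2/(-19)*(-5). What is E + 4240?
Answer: 81385/19 ≈ 4283.4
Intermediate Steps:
E = 825/19 (E = 3*(15 - 2/(-19)*(-5)) = 3*(15 - 2*(-1/19)*(-5)) = 3*(15 + (2/19)*(-5)) = 3*(15 - 10/19) = 3*(275/19) = 825/19 ≈ 43.421)
E + 4240 = 825/19 + 4240 = 81385/19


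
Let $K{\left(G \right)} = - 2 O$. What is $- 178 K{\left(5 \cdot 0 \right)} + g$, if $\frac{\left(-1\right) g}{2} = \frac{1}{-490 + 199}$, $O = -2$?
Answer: $- \frac{207190}{291} \approx -711.99$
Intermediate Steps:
$K{\left(G \right)} = 4$ ($K{\left(G \right)} = \left(-2\right) \left(-2\right) = 4$)
$g = \frac{2}{291}$ ($g = - \frac{2}{-490 + 199} = - \frac{2}{-291} = \left(-2\right) \left(- \frac{1}{291}\right) = \frac{2}{291} \approx 0.0068729$)
$- 178 K{\left(5 \cdot 0 \right)} + g = \left(-178\right) 4 + \frac{2}{291} = -712 + \frac{2}{291} = - \frac{207190}{291}$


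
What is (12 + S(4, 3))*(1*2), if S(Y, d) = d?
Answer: 30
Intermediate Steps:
(12 + S(4, 3))*(1*2) = (12 + 3)*(1*2) = 15*2 = 30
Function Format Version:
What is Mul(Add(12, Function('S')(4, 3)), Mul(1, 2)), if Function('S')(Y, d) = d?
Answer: 30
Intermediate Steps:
Mul(Add(12, Function('S')(4, 3)), Mul(1, 2)) = Mul(Add(12, 3), Mul(1, 2)) = Mul(15, 2) = 30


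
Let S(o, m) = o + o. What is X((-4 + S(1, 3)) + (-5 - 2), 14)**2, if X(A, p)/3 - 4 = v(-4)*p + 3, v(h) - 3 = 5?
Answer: 127449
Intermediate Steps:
v(h) = 8 (v(h) = 3 + 5 = 8)
S(o, m) = 2*o
X(A, p) = 21 + 24*p (X(A, p) = 12 + 3*(8*p + 3) = 12 + 3*(3 + 8*p) = 12 + (9 + 24*p) = 21 + 24*p)
X((-4 + S(1, 3)) + (-5 - 2), 14)**2 = (21 + 24*14)**2 = (21 + 336)**2 = 357**2 = 127449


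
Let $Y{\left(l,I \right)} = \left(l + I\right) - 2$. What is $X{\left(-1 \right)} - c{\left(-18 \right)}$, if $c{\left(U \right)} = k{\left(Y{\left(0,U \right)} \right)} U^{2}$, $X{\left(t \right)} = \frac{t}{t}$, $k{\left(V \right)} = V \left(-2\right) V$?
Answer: $259201$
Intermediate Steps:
$Y{\left(l,I \right)} = -2 + I + l$ ($Y{\left(l,I \right)} = \left(I + l\right) - 2 = -2 + I + l$)
$k{\left(V \right)} = - 2 V^{2}$ ($k{\left(V \right)} = - 2 V V = - 2 V^{2}$)
$X{\left(t \right)} = 1$
$c{\left(U \right)} = - 2 U^{2} \left(-2 + U\right)^{2}$ ($c{\left(U \right)} = - 2 \left(-2 + U + 0\right)^{2} U^{2} = - 2 \left(-2 + U\right)^{2} U^{2} = - 2 U^{2} \left(-2 + U\right)^{2}$)
$X{\left(-1 \right)} - c{\left(-18 \right)} = 1 - - 2 \left(-18\right)^{2} \left(-2 - 18\right)^{2} = 1 - \left(-2\right) 324 \left(-20\right)^{2} = 1 - \left(-2\right) 324 \cdot 400 = 1 - -259200 = 1 + 259200 = 259201$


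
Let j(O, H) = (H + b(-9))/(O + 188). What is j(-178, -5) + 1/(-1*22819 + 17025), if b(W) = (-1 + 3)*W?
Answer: -33318/14485 ≈ -2.3002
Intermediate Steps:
b(W) = 2*W
j(O, H) = (-18 + H)/(188 + O) (j(O, H) = (H + 2*(-9))/(O + 188) = (H - 18)/(188 + O) = (-18 + H)/(188 + O))
j(-178, -5) + 1/(-1*22819 + 17025) = (-18 - 5)/(188 - 178) + 1/(-1*22819 + 17025) = -23/10 + 1/(-22819 + 17025) = (1/10)*(-23) + 1/(-5794) = -23/10 - 1/5794 = -33318/14485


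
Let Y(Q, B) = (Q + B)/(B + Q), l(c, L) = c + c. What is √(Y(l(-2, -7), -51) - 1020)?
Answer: I*√1019 ≈ 31.922*I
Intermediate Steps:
l(c, L) = 2*c
Y(Q, B) = 1 (Y(Q, B) = (B + Q)/(B + Q) = 1)
√(Y(l(-2, -7), -51) - 1020) = √(1 - 1020) = √(-1019) = I*√1019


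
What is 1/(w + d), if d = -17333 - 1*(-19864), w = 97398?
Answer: 1/99929 ≈ 1.0007e-5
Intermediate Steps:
d = 2531 (d = -17333 + 19864 = 2531)
1/(w + d) = 1/(97398 + 2531) = 1/99929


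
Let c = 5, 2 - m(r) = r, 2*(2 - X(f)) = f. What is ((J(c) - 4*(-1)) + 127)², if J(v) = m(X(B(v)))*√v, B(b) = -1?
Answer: (262 - √5)²/4 ≈ 16869.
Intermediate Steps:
X(f) = 2 - f/2
m(r) = 2 - r
J(v) = -√v/2 (J(v) = (2 - (2 - ½*(-1)))*√v = (2 - (2 + ½))*√v = (2 - 1*5/2)*√v = (2 - 5/2)*√v = -√v/2)
((J(c) - 4*(-1)) + 127)² = ((-√5/2 - 4*(-1)) + 127)² = ((-√5/2 + 4) + 127)² = ((4 - √5/2) + 127)² = (131 - √5/2)²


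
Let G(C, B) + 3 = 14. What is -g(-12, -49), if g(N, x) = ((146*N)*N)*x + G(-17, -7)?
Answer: 1030165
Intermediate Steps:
G(C, B) = 11 (G(C, B) = -3 + 14 = 11)
g(N, x) = 11 + 146*x*N² (g(N, x) = ((146*N)*N)*x + 11 = (146*N²)*x + 11 = 146*x*N² + 11 = 11 + 146*x*N²)
-g(-12, -49) = -(11 + 146*(-49)*(-12)²) = -(11 + 146*(-49)*144) = -(11 - 1030176) = -1*(-1030165) = 1030165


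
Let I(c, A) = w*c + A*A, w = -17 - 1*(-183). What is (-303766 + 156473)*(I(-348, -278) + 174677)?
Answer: -28603269549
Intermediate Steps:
w = 166 (w = -17 + 183 = 166)
I(c, A) = A² + 166*c (I(c, A) = 166*c + A*A = 166*c + A² = A² + 166*c)
(-303766 + 156473)*(I(-348, -278) + 174677) = (-303766 + 156473)*(((-278)² + 166*(-348)) + 174677) = -147293*((77284 - 57768) + 174677) = -147293*(19516 + 174677) = -147293*194193 = -28603269549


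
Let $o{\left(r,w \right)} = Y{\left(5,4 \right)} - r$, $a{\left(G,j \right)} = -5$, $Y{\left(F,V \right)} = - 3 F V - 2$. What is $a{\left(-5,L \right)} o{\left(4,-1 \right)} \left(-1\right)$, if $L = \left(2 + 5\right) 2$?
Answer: $-330$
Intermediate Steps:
$Y{\left(F,V \right)} = -2 - 3 F V$ ($Y{\left(F,V \right)} = - 3 F V - 2 = -2 - 3 F V$)
$L = 14$ ($L = 7 \cdot 2 = 14$)
$o{\left(r,w \right)} = -62 - r$ ($o{\left(r,w \right)} = \left(-2 - 15 \cdot 4\right) - r = \left(-2 - 60\right) - r = -62 - r$)
$a{\left(-5,L \right)} o{\left(4,-1 \right)} \left(-1\right) = - 5 \left(-62 - 4\right) \left(-1\right) = \left(-5\right) \left(-66\right) \left(-1\right) = 330 \left(-1\right) = -330$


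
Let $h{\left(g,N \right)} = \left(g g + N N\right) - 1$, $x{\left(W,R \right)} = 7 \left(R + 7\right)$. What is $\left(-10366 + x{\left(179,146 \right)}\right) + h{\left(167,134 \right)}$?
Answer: $36549$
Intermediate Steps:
$x{\left(W,R \right)} = 49 + 7 R$ ($x{\left(W,R \right)} = 7 \left(7 + R\right) = 49 + 7 R$)
$h{\left(g,N \right)} = -1 + N^{2} + g^{2}$ ($h{\left(g,N \right)} = \left(g^{2} + N^{2}\right) - 1 = \left(N^{2} + g^{2}\right) - 1 = -1 + N^{2} + g^{2}$)
$\left(-10366 + x{\left(179,146 \right)}\right) + h{\left(167,134 \right)} = \left(-10366 + \left(49 + 7 \cdot 146\right)\right) + \left(-1 + 134^{2} + 167^{2}\right) = \left(-10366 + \left(49 + 1022\right)\right) + \left(-1 + 17956 + 27889\right) = \left(-10366 + 1071\right) + 45844 = -9295 + 45844 = 36549$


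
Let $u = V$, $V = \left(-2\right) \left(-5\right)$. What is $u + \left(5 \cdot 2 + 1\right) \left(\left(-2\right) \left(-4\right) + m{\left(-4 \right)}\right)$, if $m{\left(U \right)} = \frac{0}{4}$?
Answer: $98$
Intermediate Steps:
$m{\left(U \right)} = 0$ ($m{\left(U \right)} = 0 \cdot \frac{1}{4} = 0$)
$V = 10$
$u = 10$
$u + \left(5 \cdot 2 + 1\right) \left(\left(-2\right) \left(-4\right) + m{\left(-4 \right)}\right) = 10 + \left(5 \cdot 2 + 1\right) \left(\left(-2\right) \left(-4\right) + 0\right) = 10 + \left(10 + 1\right) \left(8 + 0\right) = 10 + 11 \cdot 8 = 10 + 88 = 98$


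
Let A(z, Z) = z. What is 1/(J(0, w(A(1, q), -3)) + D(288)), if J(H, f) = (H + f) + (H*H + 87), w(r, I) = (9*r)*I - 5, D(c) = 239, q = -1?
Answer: 1/294 ≈ 0.0034014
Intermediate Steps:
w(r, I) = -5 + 9*I*r (w(r, I) = 9*I*r - 5 = -5 + 9*I*r)
J(H, f) = 87 + H + f + H**2 (J(H, f) = (H + f) + (H**2 + 87) = (H + f) + (87 + H**2) = 87 + H + f + H**2)
1/(J(0, w(A(1, q), -3)) + D(288)) = 1/((87 + 0 + (-5 + 9*(-3)*1) + 0**2) + 239) = 1/((87 + 0 + (-5 - 27) + 0) + 239) = 1/((87 + 0 - 32 + 0) + 239) = 1/(55 + 239) = 1/294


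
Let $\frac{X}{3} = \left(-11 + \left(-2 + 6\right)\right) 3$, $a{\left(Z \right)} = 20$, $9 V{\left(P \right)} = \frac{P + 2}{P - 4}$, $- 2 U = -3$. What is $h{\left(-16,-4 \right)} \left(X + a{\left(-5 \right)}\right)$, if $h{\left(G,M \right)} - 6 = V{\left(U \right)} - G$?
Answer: $- \frac{42269}{45} \approx -939.31$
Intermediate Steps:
$U = \frac{3}{2}$ ($U = \left(- \frac{1}{2}\right) \left(-3\right) = \frac{3}{2} \approx 1.5$)
$V{\left(P \right)} = \frac{2 + P}{9 \left(-4 + P\right)}$ ($V{\left(P \right)} = \frac{\left(P + 2\right) \frac{1}{P - 4}}{9} = \frac{\left(2 + P\right) \frac{1}{-4 + P}}{9} = \frac{\frac{1}{-4 + P} \left(2 + P\right)}{9} = \frac{2 + P}{9 \left(-4 + P\right)}$)
$h{\left(G,M \right)} = \frac{263}{45} - G$ ($h{\left(G,M \right)} = 6 - \left(G - \frac{2 + \frac{3}{2}}{9 \left(-4 + \frac{3}{2}\right)}\right) = 6 - \left(G - \frac{1}{9} \frac{1}{- \frac{5}{2}} \cdot \frac{7}{2}\right) = 6 - \left(\frac{7}{45} + G\right) = \frac{263}{45} - G$)
$X = -63$ ($X = 3 \left(-11 + \left(-2 + 6\right)\right) 3 = 3 \left(-11 + 4\right) 3 = 3 \left(\left(-7\right) 3\right) = 3 \left(-21\right) = -63$)
$h{\left(-16,-4 \right)} \left(X + a{\left(-5 \right)}\right) = \left(\frac{263}{45} - -16\right) \left(-63 + 20\right) = \left(\frac{263}{45} + 16\right) \left(-43\right) = \frac{983}{45} \left(-43\right) = - \frac{42269}{45}$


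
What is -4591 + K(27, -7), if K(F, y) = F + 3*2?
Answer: -4558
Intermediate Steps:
K(F, y) = 6 + F (K(F, y) = F + 6 = 6 + F)
-4591 + K(27, -7) = -4591 + (6 + 27) = -4591 + 33 = -4558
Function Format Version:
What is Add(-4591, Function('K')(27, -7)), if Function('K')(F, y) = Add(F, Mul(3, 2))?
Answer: -4558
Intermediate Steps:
Function('K')(F, y) = Add(6, F) (Function('K')(F, y) = Add(F, 6) = Add(6, F))
Add(-4591, Function('K')(27, -7)) = Add(-4591, Add(6, 27)) = Add(-4591, 33) = -4558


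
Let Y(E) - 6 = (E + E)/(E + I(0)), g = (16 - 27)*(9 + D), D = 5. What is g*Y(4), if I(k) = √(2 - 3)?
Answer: -20636/17 + 1232*I/17 ≈ -1213.9 + 72.471*I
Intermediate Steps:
I(k) = I (I(k) = √(-1) = I)
g = -154 (g = (16 - 27)*(9 + 5) = -11*14 = -154)
Y(E) = 6 + 2*E/(I + E) (Y(E) = 6 + (E + E)/(E + I) = 6 + (2*E)/(I + E) = 6 + 2*E/(I + E))
g*Y(4) = -308*(3*I + 4*4)/(I + 4) = -308*(3*I + 16)/(4 + I) = -308*(4 - I)/17*(16 + 3*I) = -308*(4 - I)*(16 + 3*I)/17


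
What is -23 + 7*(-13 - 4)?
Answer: -142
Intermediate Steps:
-23 + 7*(-13 - 4) = -23 + 7*(-17) = -23 - 119 = -142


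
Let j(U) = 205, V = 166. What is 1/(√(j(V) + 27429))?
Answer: √27634/27634 ≈ 0.0060156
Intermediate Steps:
1/(√(j(V) + 27429)) = 1/(√(205 + 27429)) = 1/(√27634) = √27634/27634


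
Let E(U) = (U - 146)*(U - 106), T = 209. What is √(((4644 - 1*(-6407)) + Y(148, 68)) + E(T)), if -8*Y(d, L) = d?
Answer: √70086/2 ≈ 132.37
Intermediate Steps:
Y(d, L) = -d/8
E(U) = (-146 + U)*(-106 + U)
√(((4644 - 1*(-6407)) + Y(148, 68)) + E(T)) = √(((4644 - 1*(-6407)) - ⅛*148) + (15476 + 209² - 252*209)) = √(((4644 + 6407) - 37/2) + (15476 + 43681 - 52668)) = √((11051 - 37/2) + 6489) = √(22065/2 + 6489) = √(35043/2) = √70086/2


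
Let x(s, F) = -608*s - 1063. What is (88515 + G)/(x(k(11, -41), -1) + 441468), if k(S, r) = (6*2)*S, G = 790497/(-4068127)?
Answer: 360089470908/1465131870923 ≈ 0.24577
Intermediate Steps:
G = -790497/4068127 (G = 790497*(-1/4068127) = -790497/4068127 ≈ -0.19431)
k(S, r) = 12*S
x(s, F) = -1063 - 608*s
(88515 + G)/(x(k(11, -41), -1) + 441468) = (88515 - 790497/4068127)/((-1063 - 7296*11) + 441468) = 360089470908/(4068127*((-1063 - 608*132) + 441468)) = 360089470908/(4068127*((-1063 - 80256) + 441468)) = 360089470908/(4068127*(-81319 + 441468)) = (360089470908/4068127)/360149 = (360089470908/4068127)*(1/360149) = 360089470908/1465131870923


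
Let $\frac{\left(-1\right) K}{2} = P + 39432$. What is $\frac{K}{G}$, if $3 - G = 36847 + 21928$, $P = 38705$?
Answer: $\frac{78137}{29386} \approx 2.659$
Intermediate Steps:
$K = -156274$ ($K = - 2 \left(38705 + 39432\right) = \left(-2\right) 78137 = -156274$)
$G = -58772$ ($G = 3 - \left(36847 + 21928\right) = 3 - 58775 = -58772$)
$\frac{K}{G} = - \frac{156274}{-58772} = \left(-156274\right) \left(- \frac{1}{58772}\right) = \frac{78137}{29386}$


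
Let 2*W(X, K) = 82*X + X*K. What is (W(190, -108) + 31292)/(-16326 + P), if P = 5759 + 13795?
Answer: 14411/1614 ≈ 8.9287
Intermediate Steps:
W(X, K) = 41*X + K*X/2 (W(X, K) = (82*X + X*K)/2 = (82*X + K*X)/2 = 41*X + K*X/2)
P = 19554
(W(190, -108) + 31292)/(-16326 + P) = ((½)*190*(82 - 108) + 31292)/(-16326 + 19554) = ((½)*190*(-26) + 31292)/3228 = (-2470 + 31292)*(1/3228) = 28822*(1/3228) = 14411/1614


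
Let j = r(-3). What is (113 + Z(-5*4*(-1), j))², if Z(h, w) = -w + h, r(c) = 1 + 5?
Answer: 16129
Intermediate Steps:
r(c) = 6
j = 6
Z(h, w) = h - w
(113 + Z(-5*4*(-1), j))² = (113 + (-5*4*(-1) - 1*6))² = (113 + (-20*(-1) - 6))² = (113 + (20 - 6))² = (113 + 14)² = 127² = 16129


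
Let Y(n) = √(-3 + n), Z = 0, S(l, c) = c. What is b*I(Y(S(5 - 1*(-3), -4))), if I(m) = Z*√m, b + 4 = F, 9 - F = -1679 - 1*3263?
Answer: 0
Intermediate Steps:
F = 4951 (F = 9 - (-1679 - 1*3263) = 9 - (-1679 - 3263) = 9 - 1*(-4942) = 9 + 4942 = 4951)
b = 4947 (b = -4 + 4951 = 4947)
I(m) = 0 (I(m) = 0*√m = 0)
b*I(Y(S(5 - 1*(-3), -4))) = 4947*0 = 0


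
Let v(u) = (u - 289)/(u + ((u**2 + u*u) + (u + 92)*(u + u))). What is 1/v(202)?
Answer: -66862/29 ≈ -2305.6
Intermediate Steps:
v(u) = (-289 + u)/(u + 2*u**2 + 2*u*(92 + u)) (v(u) = (-289 + u)/(u + ((u**2 + u**2) + (92 + u)*(2*u))) = (-289 + u)/(u + (2*u**2 + 2*u*(92 + u))) = (-289 + u)/(u + 2*u**2 + 2*u*(92 + u)))
1/v(202) = 1/((-289 + 202)/(202*(185 + 4*202))) = 1/((1/202)*(-87)/(185 + 808)) = 1/((1/202)*(-87)/993) = 1/((1/202)*(1/993)*(-87)) = 1/(-29/66862) = -66862/29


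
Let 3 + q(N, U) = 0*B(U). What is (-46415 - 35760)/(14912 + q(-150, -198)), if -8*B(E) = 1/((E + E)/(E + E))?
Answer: -82175/14909 ≈ -5.5118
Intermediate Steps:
B(E) = -⅛ (B(E) = -1/(8*((E + E)/(E + E))) = -1/(8*((2*E)/((2*E)))) = -1/(8*((2*E)*(1/(2*E)))) = -⅛/1 = -⅛*1 = -⅛)
q(N, U) = -3 (q(N, U) = -3 + 0*(-⅛) = -3 + 0 = -3)
(-46415 - 35760)/(14912 + q(-150, -198)) = (-46415 - 35760)/(14912 - 3) = -82175/14909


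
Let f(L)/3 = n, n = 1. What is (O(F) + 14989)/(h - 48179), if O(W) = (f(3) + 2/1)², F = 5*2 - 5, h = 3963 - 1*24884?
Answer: -7507/34550 ≈ -0.21728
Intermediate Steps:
h = -20921 (h = 3963 - 24884 = -20921)
F = 5 (F = 10 - 5 = 5)
f(L) = 3 (f(L) = 3*1 = 3)
O(W) = 25 (O(W) = (3 + 2/1)² = (3 + 2*1)² = (3 + 2)² = 5² = 25)
(O(F) + 14989)/(h - 48179) = (25 + 14989)/(-20921 - 48179) = 15014/(-69100) = 15014*(-1/69100) = -7507/34550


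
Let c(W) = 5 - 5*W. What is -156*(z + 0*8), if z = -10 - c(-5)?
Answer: 6240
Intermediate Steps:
z = -40 (z = -10 - (5 - 5*(-5)) = -10 - (5 + 25) = -10 - 1*30 = -10 - 30 = -40)
-156*(z + 0*8) = -156*(-40 + 0*8) = -156*(-40 + 0) = -156*(-40) = 6240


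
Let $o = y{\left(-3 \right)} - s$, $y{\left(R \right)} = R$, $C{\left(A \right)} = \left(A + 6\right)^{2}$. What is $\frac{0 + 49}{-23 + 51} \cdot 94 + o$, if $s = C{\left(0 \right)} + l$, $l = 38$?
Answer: $\frac{175}{2} \approx 87.5$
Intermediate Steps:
$C{\left(A \right)} = \left(6 + A\right)^{2}$
$s = 74$ ($s = \left(6 + 0\right)^{2} + 38 = 6^{2} + 38 = 36 + 38 = 74$)
$o = -77$ ($o = -3 - 74 = -77$)
$\frac{0 + 49}{-23 + 51} \cdot 94 + o = \frac{0 + 49}{-23 + 51} \cdot 94 - 77 = \frac{49}{28} \cdot 94 - 77 = 49 \cdot \frac{1}{28} \cdot 94 - 77 = \frac{7}{4} \cdot 94 - 77 = \frac{329}{2} - 77 = \frac{175}{2}$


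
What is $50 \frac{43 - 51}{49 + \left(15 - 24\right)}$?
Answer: $-10$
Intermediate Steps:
$50 \frac{43 - 51}{49 + \left(15 - 24\right)} = 50 \left(- \frac{8}{49 - 9}\right) = 50 \left(- \frac{8}{40}\right) = 50 \left(\left(-8\right) \frac{1}{40}\right) = 50 \left(- \frac{1}{5}\right) = -10$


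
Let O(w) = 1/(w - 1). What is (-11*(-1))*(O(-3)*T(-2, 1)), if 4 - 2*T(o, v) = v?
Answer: -33/8 ≈ -4.1250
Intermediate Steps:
T(o, v) = 2 - v/2
O(w) = 1/(-1 + w)
(-11*(-1))*(O(-3)*T(-2, 1)) = (-11*(-1))*((2 - ½*1)/(-1 - 3)) = 11*((2 - ½)/(-4)) = 11*(-¼*3/2) = 11*(-3/8) = -33/8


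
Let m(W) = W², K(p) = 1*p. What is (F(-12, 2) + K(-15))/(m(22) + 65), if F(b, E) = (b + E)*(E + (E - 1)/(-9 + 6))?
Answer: -95/1647 ≈ -0.057681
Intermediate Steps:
K(p) = p
F(b, E) = (⅓ + 2*E/3)*(E + b) (F(b, E) = (E + b)*(E + (-1 + E)/(-3)) = (E + b)*(E + (-1 + E)*(-⅓)) = (E + b)*(E + (⅓ - E/3)) = (E + b)*(⅓ + 2*E/3) = (⅓ + 2*E/3)*(E + b))
(F(-12, 2) + K(-15))/(m(22) + 65) = (((⅓)*2 + (⅓)*(-12) + (⅔)*2² + (⅔)*2*(-12)) - 15)/(22² + 65) = ((⅔ - 4 + (⅔)*4 - 16) - 15)/(484 + 65) = ((⅔ - 4 + 8/3 - 16) - 15)/549 = (-50/3 - 15)*(1/549) = -95/3*1/549 = -95/1647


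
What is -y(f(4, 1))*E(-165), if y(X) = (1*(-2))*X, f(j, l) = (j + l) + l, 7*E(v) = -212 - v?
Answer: -564/7 ≈ -80.571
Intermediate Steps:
E(v) = -212/7 - v/7 (E(v) = (-212 - v)/7 = -212/7 - v/7)
f(j, l) = j + 2*l
y(X) = -2*X
-y(f(4, 1))*E(-165) = -(-2*(4 + 2*1))*(-212/7 - ⅐*(-165)) = -(-2*(4 + 2))*(-212/7 + 165/7) = -(-2*6)*(-47)/7 = -(-12)*(-47)/7 = -1*564/7 = -564/7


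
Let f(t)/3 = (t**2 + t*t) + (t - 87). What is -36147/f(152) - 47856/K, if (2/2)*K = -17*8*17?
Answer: 273322925/13372897 ≈ 20.439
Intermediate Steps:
K = -2312 (K = -17*8*17 = -136*17 = -2312)
f(t) = -261 + 3*t + 6*t**2 (f(t) = 3*((t**2 + t*t) + (t - 87)) = 3*((t**2 + t**2) + (-87 + t)) = 3*(2*t**2 + (-87 + t)) = 3*(-87 + t + 2*t**2) = -261 + 3*t + 6*t**2)
-36147/f(152) - 47856/K = -36147/(-261 + 3*152 + 6*152**2) - 47856/(-2312) = -36147/(-261 + 456 + 6*23104) - 47856*(-1/2312) = -36147/(-261 + 456 + 138624) + 5982/289 = -36147/138819 + 5982/289 = -36147*1/138819 + 5982/289 = -12049/46273 + 5982/289 = 273322925/13372897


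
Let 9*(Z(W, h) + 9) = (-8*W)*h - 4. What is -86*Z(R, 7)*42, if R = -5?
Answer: -78260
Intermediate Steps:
Z(W, h) = -85/9 - 8*W*h/9 (Z(W, h) = -9 + ((-8*W)*h - 4)/9 = -9 + (-8*W*h - 4)/9 = -9 + (-4 - 8*W*h)/9 = -9 + (-4/9 - 8*W*h/9) = -85/9 - 8*W*h/9)
-86*Z(R, 7)*42 = -86*(-85/9 - 8/9*(-5)*7)*42 = -86*(-85/9 + 280/9)*42 = -86*65/3*42 = -5590/3*42 = -78260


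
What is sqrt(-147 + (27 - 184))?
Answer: 4*I*sqrt(19) ≈ 17.436*I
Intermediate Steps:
sqrt(-147 + (27 - 184)) = sqrt(-147 - 157) = sqrt(-304) = 4*I*sqrt(19)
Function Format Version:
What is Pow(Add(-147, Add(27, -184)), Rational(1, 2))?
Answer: Mul(4, I, Pow(19, Rational(1, 2))) ≈ Mul(17.436, I)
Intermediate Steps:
Pow(Add(-147, Add(27, -184)), Rational(1, 2)) = Pow(Add(-147, -157), Rational(1, 2)) = Pow(-304, Rational(1, 2)) = Mul(4, I, Pow(19, Rational(1, 2)))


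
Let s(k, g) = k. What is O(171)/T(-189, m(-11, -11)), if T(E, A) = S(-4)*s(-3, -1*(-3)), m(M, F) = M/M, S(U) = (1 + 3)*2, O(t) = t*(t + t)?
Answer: -9747/4 ≈ -2436.8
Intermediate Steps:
O(t) = 2*t² (O(t) = t*(2*t) = 2*t²)
S(U) = 8 (S(U) = 4*2 = 8)
m(M, F) = 1
T(E, A) = -24 (T(E, A) = 8*(-3) = -24)
O(171)/T(-189, m(-11, -11)) = (2*171²)/(-24) = (2*29241)*(-1/24) = 58482*(-1/24) = -9747/4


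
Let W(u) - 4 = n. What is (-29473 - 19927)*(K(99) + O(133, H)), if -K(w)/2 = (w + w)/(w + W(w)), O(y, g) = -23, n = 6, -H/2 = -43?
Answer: 143408200/109 ≈ 1.3157e+6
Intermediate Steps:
H = 86 (H = -2*(-43) = 86)
W(u) = 10 (W(u) = 4 + 6 = 10)
K(w) = -4*w/(10 + w) (K(w) = -2*(w + w)/(w + 10) = -2*2*w/(10 + w) = -4*w/(10 + w))
(-29473 - 19927)*(K(99) + O(133, H)) = (-29473 - 19927)*(-4*99/(10 + 99) - 23) = -49400*(-4*99/109 - 23) = -49400*(-4*99*1/109 - 23) = -49400*(-396/109 - 23) = -49400*(-2903/109) = 143408200/109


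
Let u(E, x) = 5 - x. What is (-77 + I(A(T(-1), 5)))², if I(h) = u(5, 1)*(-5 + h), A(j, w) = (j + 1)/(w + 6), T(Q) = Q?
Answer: 9409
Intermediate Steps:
A(j, w) = (1 + j)/(6 + w)
I(h) = -20 + 4*h (I(h) = (5 - 1*1)*(-5 + h) = (5 - 1)*(-5 + h) = 4*(-5 + h) = -20 + 4*h)
(-77 + I(A(T(-1), 5)))² = (-77 + (-20 + 4*((1 - 1)/(6 + 5))))² = (-77 + (-20 + 4*(0/11)))² = (-77 + (-20 + 4*((1/11)*0)))² = (-77 + (-20 + 4*0))² = (-77 + (-20 + 0))² = (-77 - 20)² = (-97)² = 9409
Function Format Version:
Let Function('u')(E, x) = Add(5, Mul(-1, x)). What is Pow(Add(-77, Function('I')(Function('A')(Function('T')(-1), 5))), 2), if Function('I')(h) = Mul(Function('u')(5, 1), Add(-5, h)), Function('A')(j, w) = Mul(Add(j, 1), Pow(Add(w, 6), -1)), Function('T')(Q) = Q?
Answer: 9409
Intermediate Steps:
Function('A')(j, w) = Mul(Pow(Add(6, w), -1), Add(1, j)) (Function('A')(j, w) = Mul(Add(1, j), Pow(Add(6, w), -1)) = Mul(Pow(Add(6, w), -1), Add(1, j)))
Function('I')(h) = Add(-20, Mul(4, h)) (Function('I')(h) = Mul(Add(5, Mul(-1, 1)), Add(-5, h)) = Mul(Add(5, -1), Add(-5, h)) = Mul(4, Add(-5, h)) = Add(-20, Mul(4, h)))
Pow(Add(-77, Function('I')(Function('A')(Function('T')(-1), 5))), 2) = Pow(Add(-77, Add(-20, Mul(4, Mul(Pow(Add(6, 5), -1), Add(1, -1))))), 2) = Pow(Add(-77, Add(-20, Mul(4, Mul(Pow(11, -1), 0)))), 2) = Pow(Add(-77, Add(-20, Mul(4, Mul(Rational(1, 11), 0)))), 2) = Pow(Add(-77, Add(-20, Mul(4, 0))), 2) = Pow(Add(-77, Add(-20, 0)), 2) = Pow(Add(-77, -20), 2) = Pow(-97, 2) = 9409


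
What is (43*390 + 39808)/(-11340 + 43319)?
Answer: 56578/31979 ≈ 1.7692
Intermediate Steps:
(43*390 + 39808)/(-11340 + 43319) = (16770 + 39808)/31979 = 56578*(1/31979) = 56578/31979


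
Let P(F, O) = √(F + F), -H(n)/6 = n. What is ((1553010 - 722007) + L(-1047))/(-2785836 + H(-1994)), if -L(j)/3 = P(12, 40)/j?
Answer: -277001/924624 - √6/484040664 ≈ -0.29958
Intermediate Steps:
H(n) = -6*n
P(F, O) = √2*√F (P(F, O) = √(2*F) = √2*√F)
L(j) = -6*√6/j (L(j) = -3*√2*√12/j = -3*√2*(2*√3)/j = -3*2*√6/j = -6*√6/j)
((1553010 - 722007) + L(-1047))/(-2785836 + H(-1994)) = ((1553010 - 722007) - 6*√6/(-1047))/(-2785836 - 6*(-1994)) = (831003 - 6*√6*(-1/1047))/(-2785836 + 11964) = (831003 + 2*√6/349)/(-2773872) = (831003 + 2*√6/349)*(-1/2773872) = -277001/924624 - √6/484040664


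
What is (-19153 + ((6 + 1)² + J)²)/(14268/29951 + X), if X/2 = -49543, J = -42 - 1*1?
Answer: 572573267/2967710518 ≈ 0.19293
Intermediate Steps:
J = -43 (J = -42 - 1 = -43)
X = -99086 (X = 2*(-49543) = -99086)
(-19153 + ((6 + 1)² + J)²)/(14268/29951 + X) = (-19153 + ((6 + 1)² - 43)²)/(14268/29951 - 99086) = (-19153 + (7² - 43)²)/(14268*(1/29951) - 99086) = (-19153 + (49 - 43)²)/(14268/29951 - 99086) = (-19153 + 6²)/(-2967710518/29951) = (-19153 + 36)*(-29951/2967710518) = -19117*(-29951/2967710518) = 572573267/2967710518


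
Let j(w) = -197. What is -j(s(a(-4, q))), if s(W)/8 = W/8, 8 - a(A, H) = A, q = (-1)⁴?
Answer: 197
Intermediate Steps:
q = 1
a(A, H) = 8 - A
s(W) = W (s(W) = 8*(W/8) = W)
-j(s(a(-4, q))) = -1*(-197) = 197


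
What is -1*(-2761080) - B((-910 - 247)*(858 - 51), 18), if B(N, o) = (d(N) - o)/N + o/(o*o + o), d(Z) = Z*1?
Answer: 16327438796386/5913427 ≈ 2.7611e+6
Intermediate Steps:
d(Z) = Z
B(N, o) = o/(o + o²) + (N - o)/N (B(N, o) = (N - o)/N + o/(o*o + o) = (N - o)/N + o/(o² + o) = (N - o)/N + o/(o + o²) = o/(o + o²) + (N - o)/N)
-1*(-2761080) - B((-910 - 247)*(858 - 51), 18) = -1*(-2761080) - (-1*18 - 1*18² + 2*((-910 - 247)*(858 - 51)) + ((-910 - 247)*(858 - 51))*18)/(((-910 - 247)*(858 - 51))*(1 + 18)) = 2761080 - (-18 - 1*324 + 2*(-1157*807) - 1157*807*18)/(((-1157*807))*19) = 2761080 - (-18 - 324 + 2*(-933699) - 933699*18)/((-933699)*19) = 2761080 - (-1)*(-18 - 324 - 1867398 - 16806582)/(933699*19) = 2761080 - (-1)*(-18674322)/(933699*19) = 2761080 - 1*6224774/5913427 = 2761080 - 6224774/5913427 = 16327438796386/5913427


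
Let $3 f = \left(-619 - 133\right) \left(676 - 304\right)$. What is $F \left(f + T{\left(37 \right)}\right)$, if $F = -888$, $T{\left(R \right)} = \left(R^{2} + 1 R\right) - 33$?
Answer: $81585000$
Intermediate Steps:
$T{\left(R \right)} = -33 + R + R^{2}$ ($T{\left(R \right)} = \left(R^{2} + R\right) - 33 = \left(R + R^{2}\right) - 33 = -33 + R + R^{2}$)
$f = -93248$ ($f = \frac{\left(-619 - 133\right) \left(676 - 304\right)}{3} = \frac{\left(-752\right) 372}{3} = \frac{1}{3} \left(-279744\right) = -93248$)
$F \left(f + T{\left(37 \right)}\right) = - 888 \left(-93248 + \left(-33 + 37 + 37^{2}\right)\right) = - 888 \left(-93248 + \left(-33 + 37 + 1369\right)\right) = - 888 \left(-93248 + 1373\right) = \left(-888\right) \left(-91875\right) = 81585000$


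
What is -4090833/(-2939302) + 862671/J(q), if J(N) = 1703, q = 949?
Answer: 2542617284241/5005631306 ≈ 507.95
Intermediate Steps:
-4090833/(-2939302) + 862671/J(q) = -4090833/(-2939302) + 862671/1703 = -4090833*(-1/2939302) + 862671*(1/1703) = 4090833/2939302 + 862671/1703 = 2542617284241/5005631306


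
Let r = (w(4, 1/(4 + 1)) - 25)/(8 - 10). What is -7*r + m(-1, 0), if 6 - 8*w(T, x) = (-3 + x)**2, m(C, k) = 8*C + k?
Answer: -19261/200 ≈ -96.305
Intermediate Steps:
m(C, k) = k + 8*C
w(T, x) = 3/4 - (-3 + x)**2/8
r = 2523/200 (r = ((3/4 - (-3 + 1/(4 + 1))**2/8) - 25)/(8 - 10) = ((3/4 - (-3 + 1/5)**2/8) - 25)/(-2) = ((3/4 - (-3 + 1/5)**2/8) - 25)*(-1/2) = ((3/4 - (-14/5)**2/8) - 25)*(-1/2) = ((3/4 - 1/8*196/25) - 25)*(-1/2) = ((3/4 - 49/50) - 25)*(-1/2) = (-23/100 - 25)*(-1/2) = -2523/100*(-1/2) = 2523/200 ≈ 12.615)
-7*r + m(-1, 0) = -7*2523/200 + (0 + 8*(-1)) = -17661/200 + (0 - 8) = -17661/200 - 8 = -19261/200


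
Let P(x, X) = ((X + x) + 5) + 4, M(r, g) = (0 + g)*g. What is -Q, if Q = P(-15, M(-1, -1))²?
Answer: -25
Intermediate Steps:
M(r, g) = g² (M(r, g) = g*g = g²)
P(x, X) = 9 + X + x (P(x, X) = (5 + X + x) + 4 = 9 + X + x)
Q = 25 (Q = (9 + (-1)² - 15)² = (9 + 1 - 15)² = (-5)² = 25)
-Q = -1*25 = -25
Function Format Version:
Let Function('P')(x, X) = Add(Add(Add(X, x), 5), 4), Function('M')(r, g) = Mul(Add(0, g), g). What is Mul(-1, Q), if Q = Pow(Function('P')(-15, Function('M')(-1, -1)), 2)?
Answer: -25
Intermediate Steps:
Function('M')(r, g) = Pow(g, 2) (Function('M')(r, g) = Mul(g, g) = Pow(g, 2))
Function('P')(x, X) = Add(9, X, x) (Function('P')(x, X) = Add(Add(5, X, x), 4) = Add(9, X, x))
Q = 25 (Q = Pow(Add(9, Pow(-1, 2), -15), 2) = Pow(Add(9, 1, -15), 2) = Pow(-5, 2) = 25)
Mul(-1, Q) = Mul(-1, 25) = -25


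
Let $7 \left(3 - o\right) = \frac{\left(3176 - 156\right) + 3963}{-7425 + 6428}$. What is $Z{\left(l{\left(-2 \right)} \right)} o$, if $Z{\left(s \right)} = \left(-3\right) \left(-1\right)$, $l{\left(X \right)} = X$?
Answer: $\frac{83760}{6979} \approx 12.002$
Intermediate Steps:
$o = \frac{27920}{6979}$ ($o = 3 - \frac{\left(\left(3176 - 156\right) + 3963\right) \frac{1}{-7425 + 6428}}{7} = 3 - \frac{\left(3020 + 3963\right) \frac{1}{-997}}{7} = 3 - \frac{6983 \left(- \frac{1}{997}\right)}{7} = 3 - - \frac{6983}{6979} = 3 + \frac{6983}{6979} = \frac{27920}{6979} \approx 4.0006$)
$Z{\left(s \right)} = 3$
$Z{\left(l{\left(-2 \right)} \right)} o = 3 \cdot \frac{27920}{6979} = \frac{83760}{6979}$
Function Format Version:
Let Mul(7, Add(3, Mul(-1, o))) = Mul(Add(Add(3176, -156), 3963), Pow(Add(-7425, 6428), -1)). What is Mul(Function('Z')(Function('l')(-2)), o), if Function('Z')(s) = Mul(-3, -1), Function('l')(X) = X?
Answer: Rational(83760, 6979) ≈ 12.002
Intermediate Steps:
o = Rational(27920, 6979) (o = Add(3, Mul(Rational(-1, 7), Mul(Add(Add(3176, -156), 3963), Pow(Add(-7425, 6428), -1)))) = Add(3, Mul(Rational(-1, 7), Mul(Add(3020, 3963), Pow(-997, -1)))) = Add(3, Mul(Rational(-1, 7), Mul(6983, Rational(-1, 997)))) = Add(3, Mul(Rational(-1, 7), Rational(-6983, 997))) = Add(3, Rational(6983, 6979)) = Rational(27920, 6979) ≈ 4.0006)
Function('Z')(s) = 3
Mul(Function('Z')(Function('l')(-2)), o) = Mul(3, Rational(27920, 6979)) = Rational(83760, 6979)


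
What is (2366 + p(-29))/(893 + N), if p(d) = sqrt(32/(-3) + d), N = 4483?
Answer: 169/384 + I*sqrt(357)/16128 ≈ 0.4401 + 0.0011715*I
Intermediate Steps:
p(d) = sqrt(-32/3 + d) (p(d) = sqrt(32*(-1/3) + d) = sqrt(-32/3 + d))
(2366 + p(-29))/(893 + N) = (2366 + sqrt(-96 + 9*(-29))/3)/(893 + 4483) = (2366 + sqrt(-96 - 261)/3)/5376 = (2366 + sqrt(-357)/3)*(1/5376) = (2366 + (I*sqrt(357))/3)*(1/5376) = (2366 + I*sqrt(357)/3)*(1/5376) = 169/384 + I*sqrt(357)/16128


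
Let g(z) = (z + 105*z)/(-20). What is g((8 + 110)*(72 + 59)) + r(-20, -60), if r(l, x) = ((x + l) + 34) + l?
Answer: -409967/5 ≈ -81993.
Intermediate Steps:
r(l, x) = 34 + x + 2*l (r(l, x) = ((l + x) + 34) + l = (34 + l + x) + l = 34 + x + 2*l)
g(z) = -53*z/10 (g(z) = (106*z)*(-1/20) = -53*z/10)
g((8 + 110)*(72 + 59)) + r(-20, -60) = -53*(8 + 110)*(72 + 59)/10 + (34 - 60 + 2*(-20)) = -3127*131/5 + (34 - 60 - 40) = -53/10*15458 - 66 = -409637/5 - 66 = -409967/5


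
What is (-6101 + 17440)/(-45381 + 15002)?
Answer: -667/1787 ≈ -0.37325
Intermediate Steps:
(-6101 + 17440)/(-45381 + 15002) = 11339/(-30379) = 11339*(-1/30379) = -667/1787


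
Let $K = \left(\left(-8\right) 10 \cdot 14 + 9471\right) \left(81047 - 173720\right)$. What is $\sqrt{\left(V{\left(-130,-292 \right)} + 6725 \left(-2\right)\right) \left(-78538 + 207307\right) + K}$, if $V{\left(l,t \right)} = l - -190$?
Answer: $i \sqrt{2498129133} \approx 49981.0 i$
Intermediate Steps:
$V{\left(l,t \right)} = 190 + l$ ($V{\left(l,t \right)} = l + 190 = 190 + l$)
$K = -773912223$ ($K = \left(\left(-80\right) 14 + 9471\right) \left(-92673\right) = \left(-1120 + 9471\right) \left(-92673\right) = 8351 \left(-92673\right) = -773912223$)
$\sqrt{\left(V{\left(-130,-292 \right)} + 6725 \left(-2\right)\right) \left(-78538 + 207307\right) + K} = \sqrt{\left(\left(190 - 130\right) + 6725 \left(-2\right)\right) \left(-78538 + 207307\right) - 773912223} = \sqrt{\left(60 - 13450\right) 128769 - 773912223} = \sqrt{\left(-13390\right) 128769 - 773912223} = \sqrt{-1724216910 - 773912223} = \sqrt{-2498129133} = i \sqrt{2498129133}$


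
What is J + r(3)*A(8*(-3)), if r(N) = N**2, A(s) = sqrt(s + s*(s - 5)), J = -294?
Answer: -294 + 36*sqrt(42) ≈ -60.693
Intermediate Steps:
A(s) = sqrt(s + s*(-5 + s))
J + r(3)*A(8*(-3)) = -294 + 3**2*sqrt((8*(-3))*(-4 + 8*(-3))) = -294 + 9*sqrt(-24*(-4 - 24)) = -294 + 9*sqrt(-24*(-28)) = -294 + 9*sqrt(672) = -294 + 9*(4*sqrt(42)) = -294 + 36*sqrt(42)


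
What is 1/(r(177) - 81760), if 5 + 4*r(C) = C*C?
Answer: -1/73929 ≈ -1.3526e-5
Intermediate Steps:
r(C) = -5/4 + C²/4 (r(C) = -5/4 + (C*C)/4 = -5/4 + C²/4)
1/(r(177) - 81760) = 1/((-5/4 + (¼)*177²) - 81760) = 1/((-5/4 + (¼)*31329) - 81760) = 1/((-5/4 + 31329/4) - 81760) = 1/(7831 - 81760) = 1/(-73929) = -1/73929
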